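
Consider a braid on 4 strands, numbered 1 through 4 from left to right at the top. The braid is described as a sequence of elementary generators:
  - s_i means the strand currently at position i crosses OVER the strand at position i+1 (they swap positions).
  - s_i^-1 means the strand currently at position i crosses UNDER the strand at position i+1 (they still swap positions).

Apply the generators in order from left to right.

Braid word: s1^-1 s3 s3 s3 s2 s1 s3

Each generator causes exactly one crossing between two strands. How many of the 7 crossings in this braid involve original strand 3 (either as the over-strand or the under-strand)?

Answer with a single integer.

Answer: 4

Derivation:
Gen 1: crossing 1x2. Involves strand 3? no. Count so far: 0
Gen 2: crossing 3x4. Involves strand 3? yes. Count so far: 1
Gen 3: crossing 4x3. Involves strand 3? yes. Count so far: 2
Gen 4: crossing 3x4. Involves strand 3? yes. Count so far: 3
Gen 5: crossing 1x4. Involves strand 3? no. Count so far: 3
Gen 6: crossing 2x4. Involves strand 3? no. Count so far: 3
Gen 7: crossing 1x3. Involves strand 3? yes. Count so far: 4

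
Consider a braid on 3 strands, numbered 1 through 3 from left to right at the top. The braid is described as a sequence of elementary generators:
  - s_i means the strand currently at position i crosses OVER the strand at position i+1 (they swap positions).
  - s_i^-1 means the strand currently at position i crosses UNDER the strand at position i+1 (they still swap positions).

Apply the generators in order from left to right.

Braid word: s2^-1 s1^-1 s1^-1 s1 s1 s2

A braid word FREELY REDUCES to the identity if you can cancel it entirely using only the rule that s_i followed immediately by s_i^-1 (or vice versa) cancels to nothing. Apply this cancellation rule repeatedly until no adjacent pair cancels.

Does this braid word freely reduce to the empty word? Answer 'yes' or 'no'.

Answer: yes

Derivation:
Gen 1 (s2^-1): push. Stack: [s2^-1]
Gen 2 (s1^-1): push. Stack: [s2^-1 s1^-1]
Gen 3 (s1^-1): push. Stack: [s2^-1 s1^-1 s1^-1]
Gen 4 (s1): cancels prior s1^-1. Stack: [s2^-1 s1^-1]
Gen 5 (s1): cancels prior s1^-1. Stack: [s2^-1]
Gen 6 (s2): cancels prior s2^-1. Stack: []
Reduced word: (empty)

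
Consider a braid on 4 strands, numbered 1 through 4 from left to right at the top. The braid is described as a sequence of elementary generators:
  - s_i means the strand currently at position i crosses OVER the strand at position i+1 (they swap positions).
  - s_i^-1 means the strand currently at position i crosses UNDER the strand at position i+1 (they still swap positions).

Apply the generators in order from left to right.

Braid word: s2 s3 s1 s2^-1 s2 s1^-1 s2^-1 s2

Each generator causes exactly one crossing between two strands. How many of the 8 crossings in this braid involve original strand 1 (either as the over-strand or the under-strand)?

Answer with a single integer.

Gen 1: crossing 2x3. Involves strand 1? no. Count so far: 0
Gen 2: crossing 2x4. Involves strand 1? no. Count so far: 0
Gen 3: crossing 1x3. Involves strand 1? yes. Count so far: 1
Gen 4: crossing 1x4. Involves strand 1? yes. Count so far: 2
Gen 5: crossing 4x1. Involves strand 1? yes. Count so far: 3
Gen 6: crossing 3x1. Involves strand 1? yes. Count so far: 4
Gen 7: crossing 3x4. Involves strand 1? no. Count so far: 4
Gen 8: crossing 4x3. Involves strand 1? no. Count so far: 4

Answer: 4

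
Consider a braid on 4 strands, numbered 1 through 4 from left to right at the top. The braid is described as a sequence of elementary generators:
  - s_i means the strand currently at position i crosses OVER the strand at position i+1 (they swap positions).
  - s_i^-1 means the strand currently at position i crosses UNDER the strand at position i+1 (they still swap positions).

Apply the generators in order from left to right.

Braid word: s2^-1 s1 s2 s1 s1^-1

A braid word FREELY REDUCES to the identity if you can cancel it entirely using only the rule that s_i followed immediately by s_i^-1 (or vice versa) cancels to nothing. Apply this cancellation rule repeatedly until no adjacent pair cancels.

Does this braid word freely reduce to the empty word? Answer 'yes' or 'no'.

Answer: no

Derivation:
Gen 1 (s2^-1): push. Stack: [s2^-1]
Gen 2 (s1): push. Stack: [s2^-1 s1]
Gen 3 (s2): push. Stack: [s2^-1 s1 s2]
Gen 4 (s1): push. Stack: [s2^-1 s1 s2 s1]
Gen 5 (s1^-1): cancels prior s1. Stack: [s2^-1 s1 s2]
Reduced word: s2^-1 s1 s2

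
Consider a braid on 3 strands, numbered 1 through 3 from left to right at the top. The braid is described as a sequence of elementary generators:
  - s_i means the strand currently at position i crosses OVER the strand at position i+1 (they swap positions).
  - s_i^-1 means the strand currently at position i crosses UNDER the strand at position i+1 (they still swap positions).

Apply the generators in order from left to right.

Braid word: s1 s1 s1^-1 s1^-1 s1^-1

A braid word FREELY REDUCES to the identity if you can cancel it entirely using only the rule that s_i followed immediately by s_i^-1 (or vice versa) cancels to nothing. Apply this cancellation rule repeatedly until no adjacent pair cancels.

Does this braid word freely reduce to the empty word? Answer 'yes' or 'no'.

Gen 1 (s1): push. Stack: [s1]
Gen 2 (s1): push. Stack: [s1 s1]
Gen 3 (s1^-1): cancels prior s1. Stack: [s1]
Gen 4 (s1^-1): cancels prior s1. Stack: []
Gen 5 (s1^-1): push. Stack: [s1^-1]
Reduced word: s1^-1

Answer: no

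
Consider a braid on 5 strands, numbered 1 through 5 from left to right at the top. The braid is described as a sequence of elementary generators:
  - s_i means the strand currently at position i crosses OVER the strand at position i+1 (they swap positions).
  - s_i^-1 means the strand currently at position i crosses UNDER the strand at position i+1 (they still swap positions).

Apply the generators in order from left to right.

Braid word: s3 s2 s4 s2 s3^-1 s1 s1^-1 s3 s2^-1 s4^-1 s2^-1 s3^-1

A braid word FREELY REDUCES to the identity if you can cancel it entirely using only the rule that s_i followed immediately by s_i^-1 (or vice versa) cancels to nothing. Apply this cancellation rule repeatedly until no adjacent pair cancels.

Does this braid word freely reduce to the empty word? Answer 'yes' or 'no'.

Answer: yes

Derivation:
Gen 1 (s3): push. Stack: [s3]
Gen 2 (s2): push. Stack: [s3 s2]
Gen 3 (s4): push. Stack: [s3 s2 s4]
Gen 4 (s2): push. Stack: [s3 s2 s4 s2]
Gen 5 (s3^-1): push. Stack: [s3 s2 s4 s2 s3^-1]
Gen 6 (s1): push. Stack: [s3 s2 s4 s2 s3^-1 s1]
Gen 7 (s1^-1): cancels prior s1. Stack: [s3 s2 s4 s2 s3^-1]
Gen 8 (s3): cancels prior s3^-1. Stack: [s3 s2 s4 s2]
Gen 9 (s2^-1): cancels prior s2. Stack: [s3 s2 s4]
Gen 10 (s4^-1): cancels prior s4. Stack: [s3 s2]
Gen 11 (s2^-1): cancels prior s2. Stack: [s3]
Gen 12 (s3^-1): cancels prior s3. Stack: []
Reduced word: (empty)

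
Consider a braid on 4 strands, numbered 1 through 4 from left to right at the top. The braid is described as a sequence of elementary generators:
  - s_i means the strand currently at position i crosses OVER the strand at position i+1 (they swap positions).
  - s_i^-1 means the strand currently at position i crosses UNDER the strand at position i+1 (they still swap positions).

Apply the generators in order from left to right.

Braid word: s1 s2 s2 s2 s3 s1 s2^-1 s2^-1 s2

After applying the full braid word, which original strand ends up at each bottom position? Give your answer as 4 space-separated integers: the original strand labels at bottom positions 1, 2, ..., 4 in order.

Gen 1 (s1): strand 1 crosses over strand 2. Perm now: [2 1 3 4]
Gen 2 (s2): strand 1 crosses over strand 3. Perm now: [2 3 1 4]
Gen 3 (s2): strand 3 crosses over strand 1. Perm now: [2 1 3 4]
Gen 4 (s2): strand 1 crosses over strand 3. Perm now: [2 3 1 4]
Gen 5 (s3): strand 1 crosses over strand 4. Perm now: [2 3 4 1]
Gen 6 (s1): strand 2 crosses over strand 3. Perm now: [3 2 4 1]
Gen 7 (s2^-1): strand 2 crosses under strand 4. Perm now: [3 4 2 1]
Gen 8 (s2^-1): strand 4 crosses under strand 2. Perm now: [3 2 4 1]
Gen 9 (s2): strand 2 crosses over strand 4. Perm now: [3 4 2 1]

Answer: 3 4 2 1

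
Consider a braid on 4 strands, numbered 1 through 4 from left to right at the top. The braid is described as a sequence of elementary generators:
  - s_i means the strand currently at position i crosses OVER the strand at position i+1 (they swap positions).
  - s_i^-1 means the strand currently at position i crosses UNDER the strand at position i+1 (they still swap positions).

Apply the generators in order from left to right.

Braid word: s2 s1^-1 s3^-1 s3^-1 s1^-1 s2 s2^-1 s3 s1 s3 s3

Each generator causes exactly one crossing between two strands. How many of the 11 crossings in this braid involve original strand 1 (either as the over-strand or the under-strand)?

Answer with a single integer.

Gen 1: crossing 2x3. Involves strand 1? no. Count so far: 0
Gen 2: crossing 1x3. Involves strand 1? yes. Count so far: 1
Gen 3: crossing 2x4. Involves strand 1? no. Count so far: 1
Gen 4: crossing 4x2. Involves strand 1? no. Count so far: 1
Gen 5: crossing 3x1. Involves strand 1? yes. Count so far: 2
Gen 6: crossing 3x2. Involves strand 1? no. Count so far: 2
Gen 7: crossing 2x3. Involves strand 1? no. Count so far: 2
Gen 8: crossing 2x4. Involves strand 1? no. Count so far: 2
Gen 9: crossing 1x3. Involves strand 1? yes. Count so far: 3
Gen 10: crossing 4x2. Involves strand 1? no. Count so far: 3
Gen 11: crossing 2x4. Involves strand 1? no. Count so far: 3

Answer: 3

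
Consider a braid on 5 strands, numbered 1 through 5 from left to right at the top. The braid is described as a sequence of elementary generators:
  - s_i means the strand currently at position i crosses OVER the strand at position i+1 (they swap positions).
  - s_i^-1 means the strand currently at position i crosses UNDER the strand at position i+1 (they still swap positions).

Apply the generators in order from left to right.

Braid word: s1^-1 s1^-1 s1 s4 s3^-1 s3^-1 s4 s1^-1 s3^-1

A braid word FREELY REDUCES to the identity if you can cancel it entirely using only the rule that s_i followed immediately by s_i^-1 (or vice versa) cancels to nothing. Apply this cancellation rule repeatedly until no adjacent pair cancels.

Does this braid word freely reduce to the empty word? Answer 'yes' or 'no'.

Gen 1 (s1^-1): push. Stack: [s1^-1]
Gen 2 (s1^-1): push. Stack: [s1^-1 s1^-1]
Gen 3 (s1): cancels prior s1^-1. Stack: [s1^-1]
Gen 4 (s4): push. Stack: [s1^-1 s4]
Gen 5 (s3^-1): push. Stack: [s1^-1 s4 s3^-1]
Gen 6 (s3^-1): push. Stack: [s1^-1 s4 s3^-1 s3^-1]
Gen 7 (s4): push. Stack: [s1^-1 s4 s3^-1 s3^-1 s4]
Gen 8 (s1^-1): push. Stack: [s1^-1 s4 s3^-1 s3^-1 s4 s1^-1]
Gen 9 (s3^-1): push. Stack: [s1^-1 s4 s3^-1 s3^-1 s4 s1^-1 s3^-1]
Reduced word: s1^-1 s4 s3^-1 s3^-1 s4 s1^-1 s3^-1

Answer: no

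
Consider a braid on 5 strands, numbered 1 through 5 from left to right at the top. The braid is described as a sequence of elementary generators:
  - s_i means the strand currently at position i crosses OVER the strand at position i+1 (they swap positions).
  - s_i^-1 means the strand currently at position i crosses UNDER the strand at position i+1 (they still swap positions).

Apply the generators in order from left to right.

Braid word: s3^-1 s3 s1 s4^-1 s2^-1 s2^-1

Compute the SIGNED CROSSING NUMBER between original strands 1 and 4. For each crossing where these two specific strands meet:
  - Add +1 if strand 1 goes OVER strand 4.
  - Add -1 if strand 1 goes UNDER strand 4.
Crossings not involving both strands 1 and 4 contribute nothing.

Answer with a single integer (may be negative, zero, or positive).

Answer: 0

Derivation:
Gen 1: crossing 3x4. Both 1&4? no. Sum: 0
Gen 2: crossing 4x3. Both 1&4? no. Sum: 0
Gen 3: crossing 1x2. Both 1&4? no. Sum: 0
Gen 4: crossing 4x5. Both 1&4? no. Sum: 0
Gen 5: crossing 1x3. Both 1&4? no. Sum: 0
Gen 6: crossing 3x1. Both 1&4? no. Sum: 0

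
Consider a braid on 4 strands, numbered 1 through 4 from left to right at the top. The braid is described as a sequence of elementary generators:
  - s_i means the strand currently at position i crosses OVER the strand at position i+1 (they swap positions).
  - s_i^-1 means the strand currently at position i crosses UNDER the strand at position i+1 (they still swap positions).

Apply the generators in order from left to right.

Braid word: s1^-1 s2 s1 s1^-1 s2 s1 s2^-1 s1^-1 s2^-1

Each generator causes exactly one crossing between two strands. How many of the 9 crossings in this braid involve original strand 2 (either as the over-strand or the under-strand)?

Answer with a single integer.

Gen 1: crossing 1x2. Involves strand 2? yes. Count so far: 1
Gen 2: crossing 1x3. Involves strand 2? no. Count so far: 1
Gen 3: crossing 2x3. Involves strand 2? yes. Count so far: 2
Gen 4: crossing 3x2. Involves strand 2? yes. Count so far: 3
Gen 5: crossing 3x1. Involves strand 2? no. Count so far: 3
Gen 6: crossing 2x1. Involves strand 2? yes. Count so far: 4
Gen 7: crossing 2x3. Involves strand 2? yes. Count so far: 5
Gen 8: crossing 1x3. Involves strand 2? no. Count so far: 5
Gen 9: crossing 1x2. Involves strand 2? yes. Count so far: 6

Answer: 6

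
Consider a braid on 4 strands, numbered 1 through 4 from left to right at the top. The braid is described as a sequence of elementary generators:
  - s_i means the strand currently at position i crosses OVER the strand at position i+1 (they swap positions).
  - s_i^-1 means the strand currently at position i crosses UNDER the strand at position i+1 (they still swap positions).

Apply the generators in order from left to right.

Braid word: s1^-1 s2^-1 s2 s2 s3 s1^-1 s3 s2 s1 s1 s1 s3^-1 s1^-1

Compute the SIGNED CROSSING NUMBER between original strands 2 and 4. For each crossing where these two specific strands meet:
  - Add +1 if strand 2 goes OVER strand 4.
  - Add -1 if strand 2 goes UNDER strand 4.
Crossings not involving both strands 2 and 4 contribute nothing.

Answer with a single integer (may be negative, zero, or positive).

Gen 1: crossing 1x2. Both 2&4? no. Sum: 0
Gen 2: crossing 1x3. Both 2&4? no. Sum: 0
Gen 3: crossing 3x1. Both 2&4? no. Sum: 0
Gen 4: crossing 1x3. Both 2&4? no. Sum: 0
Gen 5: crossing 1x4. Both 2&4? no. Sum: 0
Gen 6: crossing 2x3. Both 2&4? no. Sum: 0
Gen 7: crossing 4x1. Both 2&4? no. Sum: 0
Gen 8: crossing 2x1. Both 2&4? no. Sum: 0
Gen 9: crossing 3x1. Both 2&4? no. Sum: 0
Gen 10: crossing 1x3. Both 2&4? no. Sum: 0
Gen 11: crossing 3x1. Both 2&4? no. Sum: 0
Gen 12: 2 under 4. Both 2&4? yes. Contrib: -1. Sum: -1
Gen 13: crossing 1x3. Both 2&4? no. Sum: -1

Answer: -1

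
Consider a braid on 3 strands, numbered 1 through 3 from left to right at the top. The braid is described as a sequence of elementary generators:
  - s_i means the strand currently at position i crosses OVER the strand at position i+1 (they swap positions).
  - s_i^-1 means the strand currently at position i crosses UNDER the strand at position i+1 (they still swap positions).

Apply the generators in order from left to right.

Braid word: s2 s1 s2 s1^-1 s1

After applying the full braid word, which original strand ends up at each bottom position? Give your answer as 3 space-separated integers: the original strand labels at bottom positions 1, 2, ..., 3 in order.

Gen 1 (s2): strand 2 crosses over strand 3. Perm now: [1 3 2]
Gen 2 (s1): strand 1 crosses over strand 3. Perm now: [3 1 2]
Gen 3 (s2): strand 1 crosses over strand 2. Perm now: [3 2 1]
Gen 4 (s1^-1): strand 3 crosses under strand 2. Perm now: [2 3 1]
Gen 5 (s1): strand 2 crosses over strand 3. Perm now: [3 2 1]

Answer: 3 2 1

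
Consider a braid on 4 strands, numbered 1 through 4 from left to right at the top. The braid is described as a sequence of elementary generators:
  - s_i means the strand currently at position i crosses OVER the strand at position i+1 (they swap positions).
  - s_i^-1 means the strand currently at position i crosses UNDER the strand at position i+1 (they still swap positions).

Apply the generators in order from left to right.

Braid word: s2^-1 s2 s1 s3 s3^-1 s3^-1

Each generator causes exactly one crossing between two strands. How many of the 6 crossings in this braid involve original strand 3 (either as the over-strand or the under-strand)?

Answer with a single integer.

Gen 1: crossing 2x3. Involves strand 3? yes. Count so far: 1
Gen 2: crossing 3x2. Involves strand 3? yes. Count so far: 2
Gen 3: crossing 1x2. Involves strand 3? no. Count so far: 2
Gen 4: crossing 3x4. Involves strand 3? yes. Count so far: 3
Gen 5: crossing 4x3. Involves strand 3? yes. Count so far: 4
Gen 6: crossing 3x4. Involves strand 3? yes. Count so far: 5

Answer: 5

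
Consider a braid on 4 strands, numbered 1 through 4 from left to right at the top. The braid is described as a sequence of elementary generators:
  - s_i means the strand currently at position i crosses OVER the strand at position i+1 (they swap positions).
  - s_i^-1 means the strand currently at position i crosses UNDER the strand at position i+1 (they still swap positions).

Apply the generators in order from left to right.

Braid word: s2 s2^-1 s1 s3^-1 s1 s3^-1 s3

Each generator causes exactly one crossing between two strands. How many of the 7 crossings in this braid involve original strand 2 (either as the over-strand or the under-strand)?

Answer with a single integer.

Gen 1: crossing 2x3. Involves strand 2? yes. Count so far: 1
Gen 2: crossing 3x2. Involves strand 2? yes. Count so far: 2
Gen 3: crossing 1x2. Involves strand 2? yes. Count so far: 3
Gen 4: crossing 3x4. Involves strand 2? no. Count so far: 3
Gen 5: crossing 2x1. Involves strand 2? yes. Count so far: 4
Gen 6: crossing 4x3. Involves strand 2? no. Count so far: 4
Gen 7: crossing 3x4. Involves strand 2? no. Count so far: 4

Answer: 4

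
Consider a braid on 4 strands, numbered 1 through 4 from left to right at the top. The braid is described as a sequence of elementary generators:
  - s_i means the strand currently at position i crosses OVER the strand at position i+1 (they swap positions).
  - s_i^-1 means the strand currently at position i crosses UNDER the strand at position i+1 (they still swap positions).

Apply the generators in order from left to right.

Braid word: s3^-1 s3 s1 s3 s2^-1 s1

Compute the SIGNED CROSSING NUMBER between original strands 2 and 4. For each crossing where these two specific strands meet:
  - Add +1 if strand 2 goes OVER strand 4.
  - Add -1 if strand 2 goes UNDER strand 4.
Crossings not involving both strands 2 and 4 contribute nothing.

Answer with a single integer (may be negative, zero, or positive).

Gen 1: crossing 3x4. Both 2&4? no. Sum: 0
Gen 2: crossing 4x3. Both 2&4? no. Sum: 0
Gen 3: crossing 1x2. Both 2&4? no. Sum: 0
Gen 4: crossing 3x4. Both 2&4? no. Sum: 0
Gen 5: crossing 1x4. Both 2&4? no. Sum: 0
Gen 6: 2 over 4. Both 2&4? yes. Contrib: +1. Sum: 1

Answer: 1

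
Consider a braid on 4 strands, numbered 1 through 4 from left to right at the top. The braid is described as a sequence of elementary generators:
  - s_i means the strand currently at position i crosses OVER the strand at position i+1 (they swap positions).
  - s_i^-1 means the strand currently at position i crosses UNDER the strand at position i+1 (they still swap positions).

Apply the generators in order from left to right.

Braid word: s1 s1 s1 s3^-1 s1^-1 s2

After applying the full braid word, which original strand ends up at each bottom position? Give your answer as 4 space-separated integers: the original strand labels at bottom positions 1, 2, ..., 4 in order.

Answer: 1 4 2 3

Derivation:
Gen 1 (s1): strand 1 crosses over strand 2. Perm now: [2 1 3 4]
Gen 2 (s1): strand 2 crosses over strand 1. Perm now: [1 2 3 4]
Gen 3 (s1): strand 1 crosses over strand 2. Perm now: [2 1 3 4]
Gen 4 (s3^-1): strand 3 crosses under strand 4. Perm now: [2 1 4 3]
Gen 5 (s1^-1): strand 2 crosses under strand 1. Perm now: [1 2 4 3]
Gen 6 (s2): strand 2 crosses over strand 4. Perm now: [1 4 2 3]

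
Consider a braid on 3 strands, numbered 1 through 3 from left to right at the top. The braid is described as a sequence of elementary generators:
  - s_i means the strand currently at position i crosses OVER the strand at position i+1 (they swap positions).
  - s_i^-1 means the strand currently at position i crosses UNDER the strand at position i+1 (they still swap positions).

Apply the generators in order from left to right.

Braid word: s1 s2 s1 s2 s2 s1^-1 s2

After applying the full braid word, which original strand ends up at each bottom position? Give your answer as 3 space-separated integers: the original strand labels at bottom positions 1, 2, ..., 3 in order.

Answer: 2 1 3

Derivation:
Gen 1 (s1): strand 1 crosses over strand 2. Perm now: [2 1 3]
Gen 2 (s2): strand 1 crosses over strand 3. Perm now: [2 3 1]
Gen 3 (s1): strand 2 crosses over strand 3. Perm now: [3 2 1]
Gen 4 (s2): strand 2 crosses over strand 1. Perm now: [3 1 2]
Gen 5 (s2): strand 1 crosses over strand 2. Perm now: [3 2 1]
Gen 6 (s1^-1): strand 3 crosses under strand 2. Perm now: [2 3 1]
Gen 7 (s2): strand 3 crosses over strand 1. Perm now: [2 1 3]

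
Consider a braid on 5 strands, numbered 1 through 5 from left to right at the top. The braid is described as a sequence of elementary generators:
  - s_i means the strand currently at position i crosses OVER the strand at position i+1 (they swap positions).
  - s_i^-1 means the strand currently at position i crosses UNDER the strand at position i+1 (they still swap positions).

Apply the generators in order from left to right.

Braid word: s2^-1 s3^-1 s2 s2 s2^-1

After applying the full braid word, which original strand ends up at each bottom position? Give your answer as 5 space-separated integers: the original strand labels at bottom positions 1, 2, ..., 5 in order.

Gen 1 (s2^-1): strand 2 crosses under strand 3. Perm now: [1 3 2 4 5]
Gen 2 (s3^-1): strand 2 crosses under strand 4. Perm now: [1 3 4 2 5]
Gen 3 (s2): strand 3 crosses over strand 4. Perm now: [1 4 3 2 5]
Gen 4 (s2): strand 4 crosses over strand 3. Perm now: [1 3 4 2 5]
Gen 5 (s2^-1): strand 3 crosses under strand 4. Perm now: [1 4 3 2 5]

Answer: 1 4 3 2 5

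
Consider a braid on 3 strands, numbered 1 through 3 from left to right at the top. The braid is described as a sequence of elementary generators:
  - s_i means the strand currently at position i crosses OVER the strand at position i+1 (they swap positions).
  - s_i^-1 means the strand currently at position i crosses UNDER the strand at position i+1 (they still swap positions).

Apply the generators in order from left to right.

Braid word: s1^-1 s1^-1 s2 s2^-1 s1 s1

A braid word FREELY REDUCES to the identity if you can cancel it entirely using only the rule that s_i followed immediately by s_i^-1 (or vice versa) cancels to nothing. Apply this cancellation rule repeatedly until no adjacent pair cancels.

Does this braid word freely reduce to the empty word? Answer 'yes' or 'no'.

Gen 1 (s1^-1): push. Stack: [s1^-1]
Gen 2 (s1^-1): push. Stack: [s1^-1 s1^-1]
Gen 3 (s2): push. Stack: [s1^-1 s1^-1 s2]
Gen 4 (s2^-1): cancels prior s2. Stack: [s1^-1 s1^-1]
Gen 5 (s1): cancels prior s1^-1. Stack: [s1^-1]
Gen 6 (s1): cancels prior s1^-1. Stack: []
Reduced word: (empty)

Answer: yes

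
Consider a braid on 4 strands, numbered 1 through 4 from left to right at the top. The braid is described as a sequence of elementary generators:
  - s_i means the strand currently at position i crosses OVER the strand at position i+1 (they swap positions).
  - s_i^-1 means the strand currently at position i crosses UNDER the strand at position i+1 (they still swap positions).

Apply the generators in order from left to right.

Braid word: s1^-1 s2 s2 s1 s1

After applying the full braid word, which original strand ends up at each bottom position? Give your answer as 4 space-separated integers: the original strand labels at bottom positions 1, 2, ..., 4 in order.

Answer: 2 1 3 4

Derivation:
Gen 1 (s1^-1): strand 1 crosses under strand 2. Perm now: [2 1 3 4]
Gen 2 (s2): strand 1 crosses over strand 3. Perm now: [2 3 1 4]
Gen 3 (s2): strand 3 crosses over strand 1. Perm now: [2 1 3 4]
Gen 4 (s1): strand 2 crosses over strand 1. Perm now: [1 2 3 4]
Gen 5 (s1): strand 1 crosses over strand 2. Perm now: [2 1 3 4]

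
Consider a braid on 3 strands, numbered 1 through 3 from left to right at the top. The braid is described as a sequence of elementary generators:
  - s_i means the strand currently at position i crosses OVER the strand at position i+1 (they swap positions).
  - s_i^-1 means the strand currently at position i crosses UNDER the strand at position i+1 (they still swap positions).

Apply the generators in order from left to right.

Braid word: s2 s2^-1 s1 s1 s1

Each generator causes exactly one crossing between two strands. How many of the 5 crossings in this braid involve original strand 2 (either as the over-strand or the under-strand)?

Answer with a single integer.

Gen 1: crossing 2x3. Involves strand 2? yes. Count so far: 1
Gen 2: crossing 3x2. Involves strand 2? yes. Count so far: 2
Gen 3: crossing 1x2. Involves strand 2? yes. Count so far: 3
Gen 4: crossing 2x1. Involves strand 2? yes. Count so far: 4
Gen 5: crossing 1x2. Involves strand 2? yes. Count so far: 5

Answer: 5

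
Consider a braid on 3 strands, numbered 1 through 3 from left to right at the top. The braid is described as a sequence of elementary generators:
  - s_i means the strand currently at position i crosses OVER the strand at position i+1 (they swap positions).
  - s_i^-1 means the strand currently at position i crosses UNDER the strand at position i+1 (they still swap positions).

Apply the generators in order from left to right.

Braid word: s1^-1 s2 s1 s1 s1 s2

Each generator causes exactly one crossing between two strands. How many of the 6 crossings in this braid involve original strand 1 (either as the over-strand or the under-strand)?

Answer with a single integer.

Gen 1: crossing 1x2. Involves strand 1? yes. Count so far: 1
Gen 2: crossing 1x3. Involves strand 1? yes. Count so far: 2
Gen 3: crossing 2x3. Involves strand 1? no. Count so far: 2
Gen 4: crossing 3x2. Involves strand 1? no. Count so far: 2
Gen 5: crossing 2x3. Involves strand 1? no. Count so far: 2
Gen 6: crossing 2x1. Involves strand 1? yes. Count so far: 3

Answer: 3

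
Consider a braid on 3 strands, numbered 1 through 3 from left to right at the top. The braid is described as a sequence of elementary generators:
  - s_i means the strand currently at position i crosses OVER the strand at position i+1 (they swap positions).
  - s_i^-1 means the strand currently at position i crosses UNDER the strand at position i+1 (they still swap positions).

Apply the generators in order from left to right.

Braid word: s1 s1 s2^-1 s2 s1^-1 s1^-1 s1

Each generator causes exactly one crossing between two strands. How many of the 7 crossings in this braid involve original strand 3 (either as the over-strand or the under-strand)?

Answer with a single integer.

Gen 1: crossing 1x2. Involves strand 3? no. Count so far: 0
Gen 2: crossing 2x1. Involves strand 3? no. Count so far: 0
Gen 3: crossing 2x3. Involves strand 3? yes. Count so far: 1
Gen 4: crossing 3x2. Involves strand 3? yes. Count so far: 2
Gen 5: crossing 1x2. Involves strand 3? no. Count so far: 2
Gen 6: crossing 2x1. Involves strand 3? no. Count so far: 2
Gen 7: crossing 1x2. Involves strand 3? no. Count so far: 2

Answer: 2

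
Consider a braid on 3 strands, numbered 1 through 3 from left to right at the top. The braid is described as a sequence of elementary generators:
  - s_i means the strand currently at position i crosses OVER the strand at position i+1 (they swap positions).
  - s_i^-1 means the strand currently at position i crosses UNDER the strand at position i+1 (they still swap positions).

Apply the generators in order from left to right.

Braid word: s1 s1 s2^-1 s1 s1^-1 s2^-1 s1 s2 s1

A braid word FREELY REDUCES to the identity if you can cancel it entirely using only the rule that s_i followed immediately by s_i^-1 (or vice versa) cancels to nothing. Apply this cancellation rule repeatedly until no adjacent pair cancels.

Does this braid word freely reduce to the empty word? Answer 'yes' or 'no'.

Answer: no

Derivation:
Gen 1 (s1): push. Stack: [s1]
Gen 2 (s1): push. Stack: [s1 s1]
Gen 3 (s2^-1): push. Stack: [s1 s1 s2^-1]
Gen 4 (s1): push. Stack: [s1 s1 s2^-1 s1]
Gen 5 (s1^-1): cancels prior s1. Stack: [s1 s1 s2^-1]
Gen 6 (s2^-1): push. Stack: [s1 s1 s2^-1 s2^-1]
Gen 7 (s1): push. Stack: [s1 s1 s2^-1 s2^-1 s1]
Gen 8 (s2): push. Stack: [s1 s1 s2^-1 s2^-1 s1 s2]
Gen 9 (s1): push. Stack: [s1 s1 s2^-1 s2^-1 s1 s2 s1]
Reduced word: s1 s1 s2^-1 s2^-1 s1 s2 s1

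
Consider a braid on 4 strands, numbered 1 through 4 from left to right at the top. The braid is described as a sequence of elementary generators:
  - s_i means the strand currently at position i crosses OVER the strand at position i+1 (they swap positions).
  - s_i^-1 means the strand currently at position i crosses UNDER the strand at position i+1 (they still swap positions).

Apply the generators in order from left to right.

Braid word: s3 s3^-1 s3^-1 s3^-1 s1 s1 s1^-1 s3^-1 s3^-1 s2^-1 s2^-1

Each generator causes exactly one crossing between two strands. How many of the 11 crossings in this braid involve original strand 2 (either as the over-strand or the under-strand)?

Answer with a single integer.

Answer: 3

Derivation:
Gen 1: crossing 3x4. Involves strand 2? no. Count so far: 0
Gen 2: crossing 4x3. Involves strand 2? no. Count so far: 0
Gen 3: crossing 3x4. Involves strand 2? no. Count so far: 0
Gen 4: crossing 4x3. Involves strand 2? no. Count so far: 0
Gen 5: crossing 1x2. Involves strand 2? yes. Count so far: 1
Gen 6: crossing 2x1. Involves strand 2? yes. Count so far: 2
Gen 7: crossing 1x2. Involves strand 2? yes. Count so far: 3
Gen 8: crossing 3x4. Involves strand 2? no. Count so far: 3
Gen 9: crossing 4x3. Involves strand 2? no. Count so far: 3
Gen 10: crossing 1x3. Involves strand 2? no. Count so far: 3
Gen 11: crossing 3x1. Involves strand 2? no. Count so far: 3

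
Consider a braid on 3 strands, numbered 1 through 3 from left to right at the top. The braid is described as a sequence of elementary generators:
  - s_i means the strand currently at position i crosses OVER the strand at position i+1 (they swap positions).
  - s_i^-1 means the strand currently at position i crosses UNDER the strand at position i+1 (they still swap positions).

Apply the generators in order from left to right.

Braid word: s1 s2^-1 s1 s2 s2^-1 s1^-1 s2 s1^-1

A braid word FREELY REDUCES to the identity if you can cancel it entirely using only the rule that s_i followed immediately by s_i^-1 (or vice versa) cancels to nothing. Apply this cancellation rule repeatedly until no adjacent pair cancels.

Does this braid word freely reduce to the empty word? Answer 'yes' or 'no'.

Gen 1 (s1): push. Stack: [s1]
Gen 2 (s2^-1): push. Stack: [s1 s2^-1]
Gen 3 (s1): push. Stack: [s1 s2^-1 s1]
Gen 4 (s2): push. Stack: [s1 s2^-1 s1 s2]
Gen 5 (s2^-1): cancels prior s2. Stack: [s1 s2^-1 s1]
Gen 6 (s1^-1): cancels prior s1. Stack: [s1 s2^-1]
Gen 7 (s2): cancels prior s2^-1. Stack: [s1]
Gen 8 (s1^-1): cancels prior s1. Stack: []
Reduced word: (empty)

Answer: yes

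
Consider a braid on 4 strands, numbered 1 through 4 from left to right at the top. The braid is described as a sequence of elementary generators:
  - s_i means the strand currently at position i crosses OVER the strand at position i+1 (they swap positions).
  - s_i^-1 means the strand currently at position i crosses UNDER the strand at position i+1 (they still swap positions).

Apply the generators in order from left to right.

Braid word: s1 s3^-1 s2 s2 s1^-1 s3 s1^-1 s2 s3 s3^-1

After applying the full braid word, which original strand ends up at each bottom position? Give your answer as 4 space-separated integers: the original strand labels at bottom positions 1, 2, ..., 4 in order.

Gen 1 (s1): strand 1 crosses over strand 2. Perm now: [2 1 3 4]
Gen 2 (s3^-1): strand 3 crosses under strand 4. Perm now: [2 1 4 3]
Gen 3 (s2): strand 1 crosses over strand 4. Perm now: [2 4 1 3]
Gen 4 (s2): strand 4 crosses over strand 1. Perm now: [2 1 4 3]
Gen 5 (s1^-1): strand 2 crosses under strand 1. Perm now: [1 2 4 3]
Gen 6 (s3): strand 4 crosses over strand 3. Perm now: [1 2 3 4]
Gen 7 (s1^-1): strand 1 crosses under strand 2. Perm now: [2 1 3 4]
Gen 8 (s2): strand 1 crosses over strand 3. Perm now: [2 3 1 4]
Gen 9 (s3): strand 1 crosses over strand 4. Perm now: [2 3 4 1]
Gen 10 (s3^-1): strand 4 crosses under strand 1. Perm now: [2 3 1 4]

Answer: 2 3 1 4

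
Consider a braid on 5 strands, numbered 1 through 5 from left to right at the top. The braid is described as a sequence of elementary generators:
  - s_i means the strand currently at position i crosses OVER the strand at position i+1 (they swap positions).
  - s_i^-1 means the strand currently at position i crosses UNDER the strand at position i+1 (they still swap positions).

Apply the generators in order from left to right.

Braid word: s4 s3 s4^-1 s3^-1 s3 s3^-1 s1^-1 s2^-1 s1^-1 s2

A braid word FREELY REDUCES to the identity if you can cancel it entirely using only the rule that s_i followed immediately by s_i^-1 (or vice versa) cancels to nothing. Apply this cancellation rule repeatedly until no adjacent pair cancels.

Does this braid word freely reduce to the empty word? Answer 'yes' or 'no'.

Gen 1 (s4): push. Stack: [s4]
Gen 2 (s3): push. Stack: [s4 s3]
Gen 3 (s4^-1): push. Stack: [s4 s3 s4^-1]
Gen 4 (s3^-1): push. Stack: [s4 s3 s4^-1 s3^-1]
Gen 5 (s3): cancels prior s3^-1. Stack: [s4 s3 s4^-1]
Gen 6 (s3^-1): push. Stack: [s4 s3 s4^-1 s3^-1]
Gen 7 (s1^-1): push. Stack: [s4 s3 s4^-1 s3^-1 s1^-1]
Gen 8 (s2^-1): push. Stack: [s4 s3 s4^-1 s3^-1 s1^-1 s2^-1]
Gen 9 (s1^-1): push. Stack: [s4 s3 s4^-1 s3^-1 s1^-1 s2^-1 s1^-1]
Gen 10 (s2): push. Stack: [s4 s3 s4^-1 s3^-1 s1^-1 s2^-1 s1^-1 s2]
Reduced word: s4 s3 s4^-1 s3^-1 s1^-1 s2^-1 s1^-1 s2

Answer: no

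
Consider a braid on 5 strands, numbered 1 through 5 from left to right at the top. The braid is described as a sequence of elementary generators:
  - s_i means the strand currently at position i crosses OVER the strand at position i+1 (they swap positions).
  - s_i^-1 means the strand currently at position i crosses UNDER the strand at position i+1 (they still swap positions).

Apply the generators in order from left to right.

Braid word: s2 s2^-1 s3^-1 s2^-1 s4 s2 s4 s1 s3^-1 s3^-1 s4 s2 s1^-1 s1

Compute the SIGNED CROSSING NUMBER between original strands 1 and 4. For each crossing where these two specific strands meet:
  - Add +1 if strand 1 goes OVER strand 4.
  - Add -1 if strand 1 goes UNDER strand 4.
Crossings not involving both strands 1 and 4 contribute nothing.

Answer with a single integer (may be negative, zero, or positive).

Gen 1: crossing 2x3. Both 1&4? no. Sum: 0
Gen 2: crossing 3x2. Both 1&4? no. Sum: 0
Gen 3: crossing 3x4. Both 1&4? no. Sum: 0
Gen 4: crossing 2x4. Both 1&4? no. Sum: 0
Gen 5: crossing 3x5. Both 1&4? no. Sum: 0
Gen 6: crossing 4x2. Both 1&4? no. Sum: 0
Gen 7: crossing 5x3. Both 1&4? no. Sum: 0
Gen 8: crossing 1x2. Both 1&4? no. Sum: 0
Gen 9: crossing 4x3. Both 1&4? no. Sum: 0
Gen 10: crossing 3x4. Both 1&4? no. Sum: 0
Gen 11: crossing 3x5. Both 1&4? no. Sum: 0
Gen 12: 1 over 4. Both 1&4? yes. Contrib: +1. Sum: 1
Gen 13: crossing 2x4. Both 1&4? no. Sum: 1
Gen 14: crossing 4x2. Both 1&4? no. Sum: 1

Answer: 1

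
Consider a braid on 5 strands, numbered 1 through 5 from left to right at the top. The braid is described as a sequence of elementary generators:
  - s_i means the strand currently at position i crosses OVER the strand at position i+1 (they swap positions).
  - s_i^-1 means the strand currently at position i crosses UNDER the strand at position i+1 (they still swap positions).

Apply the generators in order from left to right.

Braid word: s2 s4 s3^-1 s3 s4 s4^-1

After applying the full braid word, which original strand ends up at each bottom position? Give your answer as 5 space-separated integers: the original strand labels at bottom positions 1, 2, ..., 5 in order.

Gen 1 (s2): strand 2 crosses over strand 3. Perm now: [1 3 2 4 5]
Gen 2 (s4): strand 4 crosses over strand 5. Perm now: [1 3 2 5 4]
Gen 3 (s3^-1): strand 2 crosses under strand 5. Perm now: [1 3 5 2 4]
Gen 4 (s3): strand 5 crosses over strand 2. Perm now: [1 3 2 5 4]
Gen 5 (s4): strand 5 crosses over strand 4. Perm now: [1 3 2 4 5]
Gen 6 (s4^-1): strand 4 crosses under strand 5. Perm now: [1 3 2 5 4]

Answer: 1 3 2 5 4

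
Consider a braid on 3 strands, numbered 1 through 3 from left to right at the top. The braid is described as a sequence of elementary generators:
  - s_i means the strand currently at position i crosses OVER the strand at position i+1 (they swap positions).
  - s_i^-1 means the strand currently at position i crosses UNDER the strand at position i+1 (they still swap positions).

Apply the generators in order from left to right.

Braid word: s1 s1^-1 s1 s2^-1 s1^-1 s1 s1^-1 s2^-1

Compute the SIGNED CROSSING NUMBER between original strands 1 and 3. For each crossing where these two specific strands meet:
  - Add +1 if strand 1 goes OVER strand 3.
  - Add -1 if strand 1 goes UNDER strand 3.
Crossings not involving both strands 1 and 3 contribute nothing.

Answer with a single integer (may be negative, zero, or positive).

Gen 1: crossing 1x2. Both 1&3? no. Sum: 0
Gen 2: crossing 2x1. Both 1&3? no. Sum: 0
Gen 3: crossing 1x2. Both 1&3? no. Sum: 0
Gen 4: 1 under 3. Both 1&3? yes. Contrib: -1. Sum: -1
Gen 5: crossing 2x3. Both 1&3? no. Sum: -1
Gen 6: crossing 3x2. Both 1&3? no. Sum: -1
Gen 7: crossing 2x3. Both 1&3? no. Sum: -1
Gen 8: crossing 2x1. Both 1&3? no. Sum: -1

Answer: -1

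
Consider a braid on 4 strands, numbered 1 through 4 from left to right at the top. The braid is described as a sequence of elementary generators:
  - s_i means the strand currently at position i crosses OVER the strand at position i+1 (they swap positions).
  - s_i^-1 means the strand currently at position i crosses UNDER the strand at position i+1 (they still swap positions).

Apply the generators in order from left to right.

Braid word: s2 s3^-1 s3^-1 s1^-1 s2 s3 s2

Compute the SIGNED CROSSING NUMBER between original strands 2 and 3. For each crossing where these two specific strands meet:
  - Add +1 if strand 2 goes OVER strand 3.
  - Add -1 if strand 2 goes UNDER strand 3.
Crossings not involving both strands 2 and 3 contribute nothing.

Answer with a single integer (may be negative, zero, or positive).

Answer: 1

Derivation:
Gen 1: 2 over 3. Both 2&3? yes. Contrib: +1. Sum: 1
Gen 2: crossing 2x4. Both 2&3? no. Sum: 1
Gen 3: crossing 4x2. Both 2&3? no. Sum: 1
Gen 4: crossing 1x3. Both 2&3? no. Sum: 1
Gen 5: crossing 1x2. Both 2&3? no. Sum: 1
Gen 6: crossing 1x4. Both 2&3? no. Sum: 1
Gen 7: crossing 2x4. Both 2&3? no. Sum: 1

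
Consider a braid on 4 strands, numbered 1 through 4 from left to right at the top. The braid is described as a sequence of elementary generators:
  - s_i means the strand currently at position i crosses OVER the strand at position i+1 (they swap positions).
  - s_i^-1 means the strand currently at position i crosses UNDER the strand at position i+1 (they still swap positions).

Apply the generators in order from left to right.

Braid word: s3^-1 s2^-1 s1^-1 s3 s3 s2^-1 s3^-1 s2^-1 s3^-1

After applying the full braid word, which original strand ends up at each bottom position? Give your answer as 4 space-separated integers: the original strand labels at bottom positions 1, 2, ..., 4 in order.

Gen 1 (s3^-1): strand 3 crosses under strand 4. Perm now: [1 2 4 3]
Gen 2 (s2^-1): strand 2 crosses under strand 4. Perm now: [1 4 2 3]
Gen 3 (s1^-1): strand 1 crosses under strand 4. Perm now: [4 1 2 3]
Gen 4 (s3): strand 2 crosses over strand 3. Perm now: [4 1 3 2]
Gen 5 (s3): strand 3 crosses over strand 2. Perm now: [4 1 2 3]
Gen 6 (s2^-1): strand 1 crosses under strand 2. Perm now: [4 2 1 3]
Gen 7 (s3^-1): strand 1 crosses under strand 3. Perm now: [4 2 3 1]
Gen 8 (s2^-1): strand 2 crosses under strand 3. Perm now: [4 3 2 1]
Gen 9 (s3^-1): strand 2 crosses under strand 1. Perm now: [4 3 1 2]

Answer: 4 3 1 2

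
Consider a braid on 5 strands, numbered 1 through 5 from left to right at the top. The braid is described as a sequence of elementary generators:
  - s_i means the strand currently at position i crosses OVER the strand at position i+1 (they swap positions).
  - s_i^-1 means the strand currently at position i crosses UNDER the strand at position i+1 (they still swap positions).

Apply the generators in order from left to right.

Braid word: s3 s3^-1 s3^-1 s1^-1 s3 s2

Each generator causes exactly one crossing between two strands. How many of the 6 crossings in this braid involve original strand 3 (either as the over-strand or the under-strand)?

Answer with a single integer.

Gen 1: crossing 3x4. Involves strand 3? yes. Count so far: 1
Gen 2: crossing 4x3. Involves strand 3? yes. Count so far: 2
Gen 3: crossing 3x4. Involves strand 3? yes. Count so far: 3
Gen 4: crossing 1x2. Involves strand 3? no. Count so far: 3
Gen 5: crossing 4x3. Involves strand 3? yes. Count so far: 4
Gen 6: crossing 1x3. Involves strand 3? yes. Count so far: 5

Answer: 5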